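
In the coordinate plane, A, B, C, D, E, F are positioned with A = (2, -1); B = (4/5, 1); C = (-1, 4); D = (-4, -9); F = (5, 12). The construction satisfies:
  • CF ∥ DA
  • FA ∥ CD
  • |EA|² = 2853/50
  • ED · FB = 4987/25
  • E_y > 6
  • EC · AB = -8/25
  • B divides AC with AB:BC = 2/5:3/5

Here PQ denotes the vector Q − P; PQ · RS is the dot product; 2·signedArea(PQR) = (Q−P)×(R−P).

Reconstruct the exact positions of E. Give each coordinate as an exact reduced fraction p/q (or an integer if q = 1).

1. E_x = 29/10  [EC · AB = -8/25 ∩ ED · FB = 4987/25]
2. E_y = 13/2  [EC · AB = -8/25 ∩ ED · FB = 4987/25]
   → E = (29/10, 13/2)

E = (29/10, 13/2)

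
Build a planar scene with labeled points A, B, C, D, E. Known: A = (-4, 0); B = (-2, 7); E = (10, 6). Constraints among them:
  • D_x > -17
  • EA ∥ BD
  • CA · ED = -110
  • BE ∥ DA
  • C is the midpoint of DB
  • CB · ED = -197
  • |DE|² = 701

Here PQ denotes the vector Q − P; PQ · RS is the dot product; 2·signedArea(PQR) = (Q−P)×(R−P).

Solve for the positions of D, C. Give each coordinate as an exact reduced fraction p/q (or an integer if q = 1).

C = (-9, 4)
D = (-16, 1)

1. D_x = -16  [BE ∥ DA ∩ EA ∥ BD]
2. D_y = 1  [BE ∥ DA ∩ EA ∥ BD]
   → D = (-16, 1)
3. C_x = -9  [C is the midpoint of DB]
4. C_y = 4  [C is the midpoint of DB]
   → C = (-9, 4)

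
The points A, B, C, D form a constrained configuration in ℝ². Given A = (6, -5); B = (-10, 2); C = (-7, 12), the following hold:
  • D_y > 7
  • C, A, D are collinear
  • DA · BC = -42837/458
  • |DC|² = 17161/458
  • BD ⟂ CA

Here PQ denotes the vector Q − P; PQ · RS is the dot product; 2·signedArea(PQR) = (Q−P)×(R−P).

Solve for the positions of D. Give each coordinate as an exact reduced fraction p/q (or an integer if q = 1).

D = (-1503/458, 3269/458)

1. D_x = -1503/458  [C, A, D are collinear ∩ BD ⟂ CA]
2. D_y = 3269/458  [C, A, D are collinear ∩ BD ⟂ CA]
   → D = (-1503/458, 3269/458)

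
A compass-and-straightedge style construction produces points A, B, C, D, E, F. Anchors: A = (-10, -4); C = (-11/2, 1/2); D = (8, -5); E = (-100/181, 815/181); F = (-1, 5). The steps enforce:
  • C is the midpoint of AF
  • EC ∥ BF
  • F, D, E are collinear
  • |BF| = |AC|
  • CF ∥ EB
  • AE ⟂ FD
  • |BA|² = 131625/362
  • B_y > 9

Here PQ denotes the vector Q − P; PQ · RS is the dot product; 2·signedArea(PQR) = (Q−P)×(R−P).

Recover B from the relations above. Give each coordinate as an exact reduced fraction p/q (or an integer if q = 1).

B = (1429/362, 3259/362)

1. B_x = 1429/362  [EC ∥ BF ∩ CF ∥ EB]
2. B_y = 3259/362  [EC ∥ BF ∩ CF ∥ EB]
   → B = (1429/362, 3259/362)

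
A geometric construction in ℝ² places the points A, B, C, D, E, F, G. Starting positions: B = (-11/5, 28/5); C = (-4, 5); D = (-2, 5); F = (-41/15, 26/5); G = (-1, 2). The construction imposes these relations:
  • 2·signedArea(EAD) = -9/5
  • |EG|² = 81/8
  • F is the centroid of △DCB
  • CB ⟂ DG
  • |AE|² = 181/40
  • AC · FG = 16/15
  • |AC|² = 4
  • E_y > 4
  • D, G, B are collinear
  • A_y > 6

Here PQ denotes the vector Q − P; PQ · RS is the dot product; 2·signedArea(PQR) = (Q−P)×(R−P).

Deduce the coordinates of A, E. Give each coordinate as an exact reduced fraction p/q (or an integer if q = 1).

1. A_x = -12/5  [line -26/15·x + 16/5·y + -24 = 0 ∩ |AC|² = 4]
2. A_y = 31/5  [line -26/15·x + 16/5·y + -24 = 0 ∩ |AC|² = 4]
   → A = (-12/5, 31/5)
3. E_x = -13/4  [line 6/5·x + 2/5·y + 11/5 = 0 ∩ |EG|² = 81/8]
4. E_y = 17/4  [line 6/5·x + 2/5·y + 11/5 = 0 ∩ |EG|² = 81/8]
   → E = (-13/4, 17/4)

A = (-12/5, 31/5)
E = (-13/4, 17/4)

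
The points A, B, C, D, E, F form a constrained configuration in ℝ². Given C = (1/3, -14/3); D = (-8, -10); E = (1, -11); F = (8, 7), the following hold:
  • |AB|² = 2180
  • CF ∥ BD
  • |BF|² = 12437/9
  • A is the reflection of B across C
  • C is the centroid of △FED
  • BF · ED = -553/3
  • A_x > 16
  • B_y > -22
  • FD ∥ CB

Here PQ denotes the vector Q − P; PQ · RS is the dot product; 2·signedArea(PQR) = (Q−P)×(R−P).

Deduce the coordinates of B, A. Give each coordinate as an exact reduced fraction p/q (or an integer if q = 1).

A = (49/3, 37/3)
B = (-47/3, -65/3)

1. B_x = -47/3  [CF ∥ BD ∩ FD ∥ CB]
2. B_y = -65/3  [CF ∥ BD ∩ FD ∥ CB]
   → B = (-47/3, -65/3)
3. A_x = 49/3  [A is the reflection of B across C]
4. A_y = 37/3  [A is the reflection of B across C]
   → A = (49/3, 37/3)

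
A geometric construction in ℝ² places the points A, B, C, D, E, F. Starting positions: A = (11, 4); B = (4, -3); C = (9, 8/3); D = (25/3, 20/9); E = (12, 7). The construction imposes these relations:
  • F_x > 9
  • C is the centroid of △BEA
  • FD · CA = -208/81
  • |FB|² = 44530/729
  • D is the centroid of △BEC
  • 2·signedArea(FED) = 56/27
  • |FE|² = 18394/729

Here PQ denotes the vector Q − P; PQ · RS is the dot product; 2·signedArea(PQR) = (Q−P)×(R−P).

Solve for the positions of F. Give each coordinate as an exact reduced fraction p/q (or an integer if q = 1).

F = (83/9, 76/27)

1. F_x = 83/9  [FD · CA = -208/81 ∩ 2·signedArea(FED) = 56/27]
2. F_y = 76/27  [FD · CA = -208/81 ∩ 2·signedArea(FED) = 56/27]
   → F = (83/9, 76/27)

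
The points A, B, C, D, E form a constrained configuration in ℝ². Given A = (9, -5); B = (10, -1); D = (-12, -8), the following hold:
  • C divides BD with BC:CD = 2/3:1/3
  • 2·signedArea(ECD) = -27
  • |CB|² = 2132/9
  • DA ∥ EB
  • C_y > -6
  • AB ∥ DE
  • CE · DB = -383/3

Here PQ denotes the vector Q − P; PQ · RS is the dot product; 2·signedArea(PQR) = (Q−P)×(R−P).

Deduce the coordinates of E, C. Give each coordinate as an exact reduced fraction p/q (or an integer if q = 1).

C = (-14/3, -17/3)
E = (-11, -4)

1. E_x = -11  [DA ∥ EB ∩ AB ∥ DE]
2. E_y = -4  [DA ∥ EB ∩ AB ∥ DE]
   → E = (-11, -4)
3. C_x = -14/3  [C divides BD with BC:CD = 2/3:1/3]
4. C_y = -17/3  [C divides BD with BC:CD = 2/3:1/3]
   → C = (-14/3, -17/3)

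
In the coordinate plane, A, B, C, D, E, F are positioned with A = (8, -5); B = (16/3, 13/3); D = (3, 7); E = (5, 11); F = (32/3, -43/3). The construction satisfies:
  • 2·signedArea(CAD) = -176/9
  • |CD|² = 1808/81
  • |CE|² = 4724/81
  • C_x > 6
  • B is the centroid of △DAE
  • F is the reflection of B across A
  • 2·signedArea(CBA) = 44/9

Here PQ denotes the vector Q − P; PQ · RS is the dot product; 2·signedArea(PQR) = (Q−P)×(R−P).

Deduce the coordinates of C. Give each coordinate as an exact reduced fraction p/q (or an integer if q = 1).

1. C_x = 55/9  [2·signedArea(CBA) = 44/9 ∩ 2·signedArea(CAD) = -176/9]
2. C_y = 31/9  [2·signedArea(CBA) = 44/9 ∩ 2·signedArea(CAD) = -176/9]
   → C = (55/9, 31/9)

C = (55/9, 31/9)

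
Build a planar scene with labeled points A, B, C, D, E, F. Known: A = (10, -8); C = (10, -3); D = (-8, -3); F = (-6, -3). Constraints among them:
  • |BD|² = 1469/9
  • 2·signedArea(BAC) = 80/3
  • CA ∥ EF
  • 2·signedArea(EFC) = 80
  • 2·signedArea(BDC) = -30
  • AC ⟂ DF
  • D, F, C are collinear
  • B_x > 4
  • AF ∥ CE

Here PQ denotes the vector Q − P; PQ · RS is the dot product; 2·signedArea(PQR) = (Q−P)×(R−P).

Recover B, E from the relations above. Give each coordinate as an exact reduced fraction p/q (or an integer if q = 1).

1. B_x = 14/3  [2·signedArea(BDC) = -30 ∩ 2·signedArea(BAC) = 80/3]
2. B_y = -14/3  [2·signedArea(BDC) = -30 ∩ 2·signedArea(BAC) = 80/3]
   → B = (14/3, -14/3)
3. E_x = -6  [CA ∥ EF ∩ AF ∥ CE]
4. E_y = 2  [CA ∥ EF ∩ AF ∥ CE]
   → E = (-6, 2)

B = (14/3, -14/3)
E = (-6, 2)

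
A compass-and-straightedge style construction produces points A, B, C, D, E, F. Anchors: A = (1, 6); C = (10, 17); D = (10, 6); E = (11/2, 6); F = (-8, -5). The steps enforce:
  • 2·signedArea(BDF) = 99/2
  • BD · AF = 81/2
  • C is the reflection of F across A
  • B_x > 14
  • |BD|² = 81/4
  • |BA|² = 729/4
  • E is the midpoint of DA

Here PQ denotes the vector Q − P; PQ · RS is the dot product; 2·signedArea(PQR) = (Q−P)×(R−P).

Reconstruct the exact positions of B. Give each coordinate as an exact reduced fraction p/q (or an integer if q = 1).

B = (29/2, 6)

1. B_x = 29/2  [BD · AF = 81/2 ∩ 2·signedArea(BDF) = 99/2]
2. B_y = 6  [BD · AF = 81/2 ∩ 2·signedArea(BDF) = 99/2]
   → B = (29/2, 6)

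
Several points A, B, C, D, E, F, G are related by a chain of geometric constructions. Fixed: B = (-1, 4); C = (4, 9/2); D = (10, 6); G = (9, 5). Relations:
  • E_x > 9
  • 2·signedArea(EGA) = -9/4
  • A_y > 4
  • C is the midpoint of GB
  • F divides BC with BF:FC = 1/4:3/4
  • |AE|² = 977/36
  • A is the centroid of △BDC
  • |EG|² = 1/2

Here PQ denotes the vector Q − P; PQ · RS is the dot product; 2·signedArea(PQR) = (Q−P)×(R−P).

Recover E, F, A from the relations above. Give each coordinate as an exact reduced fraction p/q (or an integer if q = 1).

1. F_x = 1/4  [F divides BC with BF:FC = 1/4:3/4]
2. F_y = 33/8  [F divides BC with BF:FC = 1/4:3/4]
   → F = (1/4, 33/8)
3. A_x = 13/3  [A is the centroid of △BDC]
4. A_y = 29/6  [A is the centroid of △BDC]
   → A = (13/3, 29/6)
5. E_x = 19/2  [line 1/6·x + -14/3·y + 289/12 = 0 ∩ |EG|² = 1/2]
6. E_y = 11/2  [line 1/6·x + -14/3·y + 289/12 = 0 ∩ |EG|² = 1/2]
   → E = (19/2, 11/2)

A = (13/3, 29/6)
E = (19/2, 11/2)
F = (1/4, 33/8)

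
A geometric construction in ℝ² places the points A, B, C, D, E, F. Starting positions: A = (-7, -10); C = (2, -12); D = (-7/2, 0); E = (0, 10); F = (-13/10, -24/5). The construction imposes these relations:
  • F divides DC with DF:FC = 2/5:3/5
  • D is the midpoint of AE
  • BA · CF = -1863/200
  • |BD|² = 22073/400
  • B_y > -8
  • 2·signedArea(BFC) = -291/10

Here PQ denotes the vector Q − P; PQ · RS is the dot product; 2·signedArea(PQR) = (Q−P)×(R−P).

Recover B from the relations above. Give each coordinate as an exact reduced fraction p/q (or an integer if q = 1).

B = (-83/20, -37/5)

1. B_x = -83/20  [BA · CF = -1863/200 ∩ 2·signedArea(BFC) = -291/10]
2. B_y = -37/5  [BA · CF = -1863/200 ∩ 2·signedArea(BFC) = -291/10]
   → B = (-83/20, -37/5)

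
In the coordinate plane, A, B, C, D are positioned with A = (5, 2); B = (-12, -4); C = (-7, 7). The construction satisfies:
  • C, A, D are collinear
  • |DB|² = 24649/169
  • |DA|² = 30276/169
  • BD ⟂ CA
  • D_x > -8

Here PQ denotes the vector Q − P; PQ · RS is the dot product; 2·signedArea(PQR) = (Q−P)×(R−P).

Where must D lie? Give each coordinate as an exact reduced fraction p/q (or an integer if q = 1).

D = (-1243/169, 1208/169)

1. D_x = -1243/169  [C, A, D are collinear ∩ BD ⟂ CA]
2. D_y = 1208/169  [C, A, D are collinear ∩ BD ⟂ CA]
   → D = (-1243/169, 1208/169)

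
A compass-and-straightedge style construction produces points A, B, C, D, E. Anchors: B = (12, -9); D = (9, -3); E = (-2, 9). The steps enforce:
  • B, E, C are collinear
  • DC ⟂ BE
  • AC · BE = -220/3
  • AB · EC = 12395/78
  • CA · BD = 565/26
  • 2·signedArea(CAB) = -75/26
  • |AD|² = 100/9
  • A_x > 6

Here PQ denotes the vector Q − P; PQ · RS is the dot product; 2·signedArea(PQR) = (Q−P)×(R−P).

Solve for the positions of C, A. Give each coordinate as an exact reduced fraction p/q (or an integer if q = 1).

1. C_x = 207/26  [B, E, C are collinear ∩ DC ⟂ BE]
2. C_y = -99/26  [B, E, C are collinear ∩ DC ⟂ BE]
   → C = (207/26, -99/26)
3. A_x = 19/3  [AB · EC = 12395/78 ∩ 2·signedArea(CAB) = -75/26]
4. A_y = -1  [AB · EC = 12395/78 ∩ 2·signedArea(CAB) = -75/26]
   → A = (19/3, -1)

A = (19/3, -1)
C = (207/26, -99/26)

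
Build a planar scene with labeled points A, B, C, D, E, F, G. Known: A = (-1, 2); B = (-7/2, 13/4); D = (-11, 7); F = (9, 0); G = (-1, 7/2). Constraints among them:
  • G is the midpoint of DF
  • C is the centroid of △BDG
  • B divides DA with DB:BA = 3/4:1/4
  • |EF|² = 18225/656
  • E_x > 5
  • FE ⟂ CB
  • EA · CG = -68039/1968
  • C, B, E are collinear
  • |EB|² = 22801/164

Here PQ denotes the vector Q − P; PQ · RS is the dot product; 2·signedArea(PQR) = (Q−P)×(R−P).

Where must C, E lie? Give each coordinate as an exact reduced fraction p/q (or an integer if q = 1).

1. C_x = -31/6  [C is the centroid of △BDG]
2. C_y = 55/12  [C is the centroid of △BDG]
   → C = (-31/6, 55/12)
3. E_x = 234/41  [C, B, E are collinear ∩ FE ⟂ CB]
4. E_y = -675/164  [C, B, E are collinear ∩ FE ⟂ CB]
   → E = (234/41, -675/164)

C = (-31/6, 55/12)
E = (234/41, -675/164)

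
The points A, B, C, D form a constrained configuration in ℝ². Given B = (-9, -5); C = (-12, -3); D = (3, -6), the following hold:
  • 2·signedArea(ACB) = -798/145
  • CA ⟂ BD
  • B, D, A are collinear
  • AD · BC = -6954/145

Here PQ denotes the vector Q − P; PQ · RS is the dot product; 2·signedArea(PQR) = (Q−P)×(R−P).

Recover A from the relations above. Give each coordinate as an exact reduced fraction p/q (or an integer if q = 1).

1. A_x = -1761/145  [B, D, A are collinear ∩ CA ⟂ BD]
2. A_y = -687/145  [B, D, A are collinear ∩ CA ⟂ BD]
   → A = (-1761/145, -687/145)

A = (-1761/145, -687/145)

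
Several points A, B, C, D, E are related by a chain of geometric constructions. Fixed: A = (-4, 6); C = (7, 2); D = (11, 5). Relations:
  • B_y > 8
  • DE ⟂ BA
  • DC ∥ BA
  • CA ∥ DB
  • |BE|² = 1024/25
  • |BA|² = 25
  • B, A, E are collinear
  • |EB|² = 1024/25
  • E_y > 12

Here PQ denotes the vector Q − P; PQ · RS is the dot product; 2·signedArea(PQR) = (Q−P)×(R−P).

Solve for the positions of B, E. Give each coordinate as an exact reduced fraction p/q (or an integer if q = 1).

B = (0, 9)
E = (128/25, 321/25)

1. B_x = 0  [DC ∥ BA ∩ CA ∥ DB]
2. B_y = 9  [DC ∥ BA ∩ CA ∥ DB]
   → B = (0, 9)
3. E_x = 128/25  [B, A, E are collinear ∩ DE ⟂ BA]
4. E_y = 321/25  [B, A, E are collinear ∩ DE ⟂ BA]
   → E = (128/25, 321/25)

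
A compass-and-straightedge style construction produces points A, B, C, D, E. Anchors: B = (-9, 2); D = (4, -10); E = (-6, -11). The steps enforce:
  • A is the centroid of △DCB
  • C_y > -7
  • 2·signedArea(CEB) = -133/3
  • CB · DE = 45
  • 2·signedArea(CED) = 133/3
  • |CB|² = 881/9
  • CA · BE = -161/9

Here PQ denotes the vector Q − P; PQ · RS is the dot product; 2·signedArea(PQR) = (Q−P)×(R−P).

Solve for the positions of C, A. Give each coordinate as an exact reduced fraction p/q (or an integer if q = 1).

1. C_x = -11/3  [2·signedArea(CED) = 133/3 ∩ 2·signedArea(CEB) = -133/3]
2. C_y = -19/3  [2·signedArea(CED) = 133/3 ∩ 2·signedArea(CEB) = -133/3]
   → C = (-11/3, -19/3)
3. A_x = -26/9  [CA · BE = -161/9 ∩ A is the centroid of △DCB]
4. A_y = -43/9  [CA · BE = -161/9 ∩ A is the centroid of △DCB]
   → A = (-26/9, -43/9)

A = (-26/9, -43/9)
C = (-11/3, -19/3)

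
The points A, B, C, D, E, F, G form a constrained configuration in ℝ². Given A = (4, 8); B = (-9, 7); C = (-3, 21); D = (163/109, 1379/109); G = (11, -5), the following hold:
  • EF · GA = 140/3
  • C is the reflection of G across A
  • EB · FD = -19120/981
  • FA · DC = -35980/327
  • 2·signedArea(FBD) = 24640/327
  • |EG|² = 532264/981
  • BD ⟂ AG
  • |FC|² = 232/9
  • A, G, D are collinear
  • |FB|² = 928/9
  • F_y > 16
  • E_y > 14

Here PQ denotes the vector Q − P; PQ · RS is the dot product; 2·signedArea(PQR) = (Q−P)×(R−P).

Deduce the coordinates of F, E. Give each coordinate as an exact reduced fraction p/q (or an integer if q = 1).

E = (-191/109, 4739/327)
F = (-5, 49/3)

1. F_x = -5  [line 490/109·x + -910/109·y + 51940/327 = 0 ∩ |FB|² = 928/9]
2. F_y = 49/3  [line 490/109·x + -910/109·y + 51940/327 = 0 ∩ |FB|² = 928/9]
   → F = (-5, 49/3)
3. E_x = -191/109  [EF · GA = 140/3 ∩ EB · FD = -19120/981]
4. E_y = 4739/327  [EF · GA = 140/3 ∩ EB · FD = -19120/981]
   → E = (-191/109, 4739/327)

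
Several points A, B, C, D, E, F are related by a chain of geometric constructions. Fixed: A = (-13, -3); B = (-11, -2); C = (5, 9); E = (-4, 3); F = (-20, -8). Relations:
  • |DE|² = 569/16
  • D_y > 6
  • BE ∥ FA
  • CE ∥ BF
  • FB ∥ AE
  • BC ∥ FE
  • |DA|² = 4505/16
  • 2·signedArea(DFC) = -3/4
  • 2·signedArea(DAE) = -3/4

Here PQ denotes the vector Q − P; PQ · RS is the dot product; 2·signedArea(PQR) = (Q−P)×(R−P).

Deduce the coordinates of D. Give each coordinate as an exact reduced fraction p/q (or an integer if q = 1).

D = (1, 25/4)

1. D_x = 1  [2·signedArea(DAE) = -3/4 ∩ 2·signedArea(DFC) = -3/4]
2. D_y = 25/4  [2·signedArea(DAE) = -3/4 ∩ 2·signedArea(DFC) = -3/4]
   → D = (1, 25/4)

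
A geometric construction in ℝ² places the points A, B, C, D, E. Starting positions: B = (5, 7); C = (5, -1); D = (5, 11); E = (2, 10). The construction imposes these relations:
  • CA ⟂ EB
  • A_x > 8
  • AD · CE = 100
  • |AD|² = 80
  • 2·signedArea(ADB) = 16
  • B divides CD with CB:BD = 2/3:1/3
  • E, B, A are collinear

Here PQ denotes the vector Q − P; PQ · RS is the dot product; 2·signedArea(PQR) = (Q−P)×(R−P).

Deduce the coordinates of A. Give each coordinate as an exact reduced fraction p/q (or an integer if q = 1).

A = (9, 3)

1. A_x = 9  [E, B, A are collinear ∩ CA ⟂ EB]
2. A_y = 3  [E, B, A are collinear ∩ CA ⟂ EB]
   → A = (9, 3)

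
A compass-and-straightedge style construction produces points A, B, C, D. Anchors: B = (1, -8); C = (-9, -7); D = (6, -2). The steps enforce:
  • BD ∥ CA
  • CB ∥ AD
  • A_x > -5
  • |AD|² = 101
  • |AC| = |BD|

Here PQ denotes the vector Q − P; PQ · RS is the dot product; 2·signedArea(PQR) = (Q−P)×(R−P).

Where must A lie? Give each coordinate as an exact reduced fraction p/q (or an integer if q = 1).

1. A_x = -4  [CB ∥ AD ∩ BD ∥ CA]
2. A_y = -1  [CB ∥ AD ∩ BD ∥ CA]
   → A = (-4, -1)

A = (-4, -1)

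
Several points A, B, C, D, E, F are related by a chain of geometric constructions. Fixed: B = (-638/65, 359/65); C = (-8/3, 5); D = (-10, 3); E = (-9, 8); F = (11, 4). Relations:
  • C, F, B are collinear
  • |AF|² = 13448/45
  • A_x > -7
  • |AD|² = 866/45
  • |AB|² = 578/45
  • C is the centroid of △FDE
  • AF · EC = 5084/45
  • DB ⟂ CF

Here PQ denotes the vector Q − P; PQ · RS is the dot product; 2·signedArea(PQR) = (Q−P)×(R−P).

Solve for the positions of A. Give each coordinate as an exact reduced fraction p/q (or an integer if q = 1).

1. A_x = -1217/195  [line -19/3·x + 3·y + -2489/45 = 0 ∩ |AD|² = 866/45]
2. A_y = 342/65  [line -19/3·x + 3·y + -2489/45 = 0 ∩ |AD|² = 866/45]
   → A = (-1217/195, 342/65)

A = (-1217/195, 342/65)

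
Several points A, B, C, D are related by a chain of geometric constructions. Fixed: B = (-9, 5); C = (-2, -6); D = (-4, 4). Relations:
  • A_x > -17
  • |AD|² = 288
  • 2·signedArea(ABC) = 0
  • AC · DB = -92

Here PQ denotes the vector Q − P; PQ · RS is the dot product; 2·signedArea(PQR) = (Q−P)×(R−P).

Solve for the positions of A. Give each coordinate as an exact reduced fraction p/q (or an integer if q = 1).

1. A_x = -16  [2·signedArea(ABC) = 0 ∩ AC · DB = -92]
2. A_y = 16  [2·signedArea(ABC) = 0 ∩ AC · DB = -92]
   → A = (-16, 16)

A = (-16, 16)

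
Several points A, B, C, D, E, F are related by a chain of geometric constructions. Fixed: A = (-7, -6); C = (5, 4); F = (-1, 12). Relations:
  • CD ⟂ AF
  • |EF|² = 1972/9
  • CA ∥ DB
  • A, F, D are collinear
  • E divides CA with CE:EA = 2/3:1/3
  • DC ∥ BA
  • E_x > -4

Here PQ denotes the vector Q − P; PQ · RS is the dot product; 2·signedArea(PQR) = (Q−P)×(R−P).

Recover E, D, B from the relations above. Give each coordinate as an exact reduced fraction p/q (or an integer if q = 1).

1. E_x = -3  [E divides CA with CE:EA = 2/3:1/3]
2. E_y = -8/3  [E divides CA with CE:EA = 2/3:1/3]
   → E = (-3, -8/3)
3. D_x = -14/5  [A, F, D are collinear ∩ CD ⟂ AF]
4. D_y = 33/5  [A, F, D are collinear ∩ CD ⟂ AF]
   → D = (-14/5, 33/5)
5. B_x = -74/5  [DC ∥ BA ∩ CA ∥ DB]
6. B_y = -17/5  [DC ∥ BA ∩ CA ∥ DB]
   → B = (-74/5, -17/5)

B = (-74/5, -17/5)
D = (-14/5, 33/5)
E = (-3, -8/3)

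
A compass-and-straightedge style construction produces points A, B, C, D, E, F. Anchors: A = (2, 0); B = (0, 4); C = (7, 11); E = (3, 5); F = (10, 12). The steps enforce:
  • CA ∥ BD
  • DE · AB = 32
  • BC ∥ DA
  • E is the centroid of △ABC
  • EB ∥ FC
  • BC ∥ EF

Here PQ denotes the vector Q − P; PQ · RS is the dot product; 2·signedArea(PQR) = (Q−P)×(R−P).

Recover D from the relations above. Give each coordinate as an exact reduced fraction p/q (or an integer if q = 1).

1. D_x = -5  [BC ∥ DA ∩ CA ∥ BD]
2. D_y = -7  [BC ∥ DA ∩ CA ∥ BD]
   → D = (-5, -7)

D = (-5, -7)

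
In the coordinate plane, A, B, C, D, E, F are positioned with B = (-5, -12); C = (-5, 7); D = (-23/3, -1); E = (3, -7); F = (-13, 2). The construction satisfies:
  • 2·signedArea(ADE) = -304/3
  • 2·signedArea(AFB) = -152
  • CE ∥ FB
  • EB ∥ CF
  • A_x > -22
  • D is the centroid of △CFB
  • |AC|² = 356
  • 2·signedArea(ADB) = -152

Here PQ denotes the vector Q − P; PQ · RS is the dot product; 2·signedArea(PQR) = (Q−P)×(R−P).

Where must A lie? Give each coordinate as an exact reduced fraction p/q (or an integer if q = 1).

1. A_x = -21  [2·signedArea(ADB) = -152 ∩ 2·signedArea(AFB) = -152]
2. A_y = -3  [2·signedArea(ADB) = -152 ∩ 2·signedArea(AFB) = -152]
   → A = (-21, -3)

A = (-21, -3)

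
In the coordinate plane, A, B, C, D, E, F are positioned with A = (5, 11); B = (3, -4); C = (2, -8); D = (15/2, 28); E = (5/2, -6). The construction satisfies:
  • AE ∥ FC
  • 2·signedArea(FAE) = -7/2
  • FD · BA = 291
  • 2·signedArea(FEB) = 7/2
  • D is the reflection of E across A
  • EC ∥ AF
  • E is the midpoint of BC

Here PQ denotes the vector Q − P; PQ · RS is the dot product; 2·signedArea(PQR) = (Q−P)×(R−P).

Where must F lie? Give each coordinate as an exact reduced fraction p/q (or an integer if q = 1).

F = (9/2, 9)

1. F_x = 9/2  [AE ∥ FC ∩ EC ∥ AF]
2. F_y = 9  [AE ∥ FC ∩ EC ∥ AF]
   → F = (9/2, 9)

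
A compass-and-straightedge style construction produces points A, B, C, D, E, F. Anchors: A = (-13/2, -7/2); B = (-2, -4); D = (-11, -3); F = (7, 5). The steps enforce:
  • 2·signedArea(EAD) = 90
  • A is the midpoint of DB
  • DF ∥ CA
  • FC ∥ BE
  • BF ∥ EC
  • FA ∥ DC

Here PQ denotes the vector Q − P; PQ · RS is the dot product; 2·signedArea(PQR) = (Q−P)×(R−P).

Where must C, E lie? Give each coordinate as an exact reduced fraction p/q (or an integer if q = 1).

C = (-49/2, -23/2)
E = (-67/2, -41/2)

1. C_x = -49/2  [DF ∥ CA ∩ FA ∥ DC]
2. C_y = -23/2  [DF ∥ CA ∩ FA ∥ DC]
   → C = (-49/2, -23/2)
3. E_x = -67/2  [BF ∥ EC ∩ FC ∥ BE]
4. E_y = -41/2  [BF ∥ EC ∩ FC ∥ BE]
   → E = (-67/2, -41/2)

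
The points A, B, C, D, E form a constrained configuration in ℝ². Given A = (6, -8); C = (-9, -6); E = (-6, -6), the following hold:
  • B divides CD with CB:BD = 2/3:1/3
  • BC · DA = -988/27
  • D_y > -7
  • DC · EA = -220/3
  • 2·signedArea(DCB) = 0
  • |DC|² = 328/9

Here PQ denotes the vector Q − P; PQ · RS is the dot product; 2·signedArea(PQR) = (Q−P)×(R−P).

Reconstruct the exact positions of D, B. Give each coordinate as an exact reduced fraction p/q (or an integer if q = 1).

B = (-5, -58/9)
D = (-3, -20/3)

1. D_x = -3  [line -12·x + 2·y + -68/3 = 0 ∩ |DC|² = 328/9]
2. D_y = -20/3  [line -12·x + 2·y + -68/3 = 0 ∩ |DC|² = 328/9]
   → D = (-3, -20/3)
3. B_x = -5  [2·signedArea(DCB) = 0 ∩ B divides CD with CB:BD = 2/3:1/3]
4. B_y = -58/9  [2·signedArea(DCB) = 0 ∩ B divides CD with CB:BD = 2/3:1/3]
   → B = (-5, -58/9)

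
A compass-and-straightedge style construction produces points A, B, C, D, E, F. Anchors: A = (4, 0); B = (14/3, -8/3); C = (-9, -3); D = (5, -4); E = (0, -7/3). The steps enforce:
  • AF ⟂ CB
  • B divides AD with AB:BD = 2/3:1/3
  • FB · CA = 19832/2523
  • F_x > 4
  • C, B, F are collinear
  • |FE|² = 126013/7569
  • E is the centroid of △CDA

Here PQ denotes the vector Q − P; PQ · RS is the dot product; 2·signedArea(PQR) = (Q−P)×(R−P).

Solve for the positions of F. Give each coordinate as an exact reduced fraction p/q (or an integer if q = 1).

F = (3419/841, -2255/841)

1. F_x = 3419/841  [C, B, F are collinear ∩ AF ⟂ CB]
2. F_y = -2255/841  [C, B, F are collinear ∩ AF ⟂ CB]
   → F = (3419/841, -2255/841)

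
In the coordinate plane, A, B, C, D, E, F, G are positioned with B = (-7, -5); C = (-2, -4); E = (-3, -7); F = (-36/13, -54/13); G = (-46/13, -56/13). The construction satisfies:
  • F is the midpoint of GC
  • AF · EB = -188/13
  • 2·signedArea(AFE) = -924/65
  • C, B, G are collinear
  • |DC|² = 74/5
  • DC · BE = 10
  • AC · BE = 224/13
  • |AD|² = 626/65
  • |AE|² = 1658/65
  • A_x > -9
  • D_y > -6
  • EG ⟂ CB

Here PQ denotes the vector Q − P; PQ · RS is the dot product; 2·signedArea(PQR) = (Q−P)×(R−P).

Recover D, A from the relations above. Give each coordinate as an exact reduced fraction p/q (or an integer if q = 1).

A = (-522/65, -484/65)
D = (-27/5, -29/5)

1. A_x = -522/65  [2·signedArea(AFE) = -924/65 ∩ AF · EB = -188/13]
2. A_y = -484/65  [2·signedArea(AFE) = -924/65 ∩ AF · EB = -188/13]
   → A = (-522/65, -484/65)
3. D_x = -27/5  [line -4·x + 2·y + -10 = 0 ∩ |AD|² = 626/65]
4. D_y = -29/5  [line -4·x + 2·y + -10 = 0 ∩ |AD|² = 626/65]
   → D = (-27/5, -29/5)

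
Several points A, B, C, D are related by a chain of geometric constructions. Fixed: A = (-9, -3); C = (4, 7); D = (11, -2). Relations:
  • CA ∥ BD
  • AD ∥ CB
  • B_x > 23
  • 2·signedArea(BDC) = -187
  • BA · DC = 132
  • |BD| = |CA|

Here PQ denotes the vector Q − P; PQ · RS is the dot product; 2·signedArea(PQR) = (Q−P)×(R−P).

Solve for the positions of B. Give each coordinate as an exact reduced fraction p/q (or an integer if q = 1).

B = (24, 8)

1. B_x = 24  [CA ∥ BD ∩ AD ∥ CB]
2. B_y = 8  [CA ∥ BD ∩ AD ∥ CB]
   → B = (24, 8)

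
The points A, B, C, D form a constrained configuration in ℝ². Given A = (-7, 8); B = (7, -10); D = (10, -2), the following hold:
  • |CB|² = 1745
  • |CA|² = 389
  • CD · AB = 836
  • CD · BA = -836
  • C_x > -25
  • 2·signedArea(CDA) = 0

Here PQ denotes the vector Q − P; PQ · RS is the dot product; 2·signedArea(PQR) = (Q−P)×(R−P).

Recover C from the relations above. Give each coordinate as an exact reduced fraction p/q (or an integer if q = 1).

C = (-24, 18)

1. C_x = -24  [2·signedArea(CDA) = 0 ∩ CD · BA = -836]
2. C_y = 18  [2·signedArea(CDA) = 0 ∩ CD · BA = -836]
   → C = (-24, 18)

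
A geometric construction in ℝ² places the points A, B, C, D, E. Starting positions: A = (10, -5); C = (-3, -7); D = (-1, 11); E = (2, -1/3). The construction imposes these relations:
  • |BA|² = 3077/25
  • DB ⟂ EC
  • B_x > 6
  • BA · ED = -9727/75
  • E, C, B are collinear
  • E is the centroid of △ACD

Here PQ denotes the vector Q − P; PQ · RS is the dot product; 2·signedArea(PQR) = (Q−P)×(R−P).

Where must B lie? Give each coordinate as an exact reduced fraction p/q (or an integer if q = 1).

B = (159/25, 137/25)

1. B_x = 159/25  [E, C, B are collinear ∩ DB ⟂ EC]
2. B_y = 137/25  [E, C, B are collinear ∩ DB ⟂ EC]
   → B = (159/25, 137/25)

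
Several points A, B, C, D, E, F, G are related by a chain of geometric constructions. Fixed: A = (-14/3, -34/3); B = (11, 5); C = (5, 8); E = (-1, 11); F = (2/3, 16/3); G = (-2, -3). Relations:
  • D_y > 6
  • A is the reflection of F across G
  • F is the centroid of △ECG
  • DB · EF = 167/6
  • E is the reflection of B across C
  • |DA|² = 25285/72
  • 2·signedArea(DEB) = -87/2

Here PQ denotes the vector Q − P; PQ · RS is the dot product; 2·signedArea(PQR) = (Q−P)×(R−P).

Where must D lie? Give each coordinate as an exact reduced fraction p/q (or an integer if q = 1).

1. D_x = 1/4  [DB · EF = 167/6 ∩ 2·signedArea(DEB) = -87/2]
2. D_y = 27/4  [DB · EF = 167/6 ∩ 2·signedArea(DEB) = -87/2]
   → D = (1/4, 27/4)

D = (1/4, 27/4)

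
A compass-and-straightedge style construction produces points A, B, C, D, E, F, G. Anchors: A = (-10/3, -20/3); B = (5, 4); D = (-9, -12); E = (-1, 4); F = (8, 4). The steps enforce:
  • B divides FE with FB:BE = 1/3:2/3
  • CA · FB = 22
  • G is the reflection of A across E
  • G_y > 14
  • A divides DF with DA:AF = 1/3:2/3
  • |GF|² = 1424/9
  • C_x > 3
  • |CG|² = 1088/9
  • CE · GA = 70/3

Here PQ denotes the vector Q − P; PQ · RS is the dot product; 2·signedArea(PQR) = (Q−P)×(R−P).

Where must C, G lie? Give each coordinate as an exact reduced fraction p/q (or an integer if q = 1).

1. C_x = 4  [CA · FB = 22]
2. G_x = 4/3  [G is the reflection of A across E]
3. G_y = 44/3  [G is the reflection of A across E]
   → G = (4/3, 44/3)
4. C_x = 4  [CE · GA = 70/3 ∩ CA · FB = 22]
5. C_y = 4  [CE · GA = 70/3 ∩ CA · FB = 22]
   → C = (4, 4)

C = (4, 4)
G = (4/3, 44/3)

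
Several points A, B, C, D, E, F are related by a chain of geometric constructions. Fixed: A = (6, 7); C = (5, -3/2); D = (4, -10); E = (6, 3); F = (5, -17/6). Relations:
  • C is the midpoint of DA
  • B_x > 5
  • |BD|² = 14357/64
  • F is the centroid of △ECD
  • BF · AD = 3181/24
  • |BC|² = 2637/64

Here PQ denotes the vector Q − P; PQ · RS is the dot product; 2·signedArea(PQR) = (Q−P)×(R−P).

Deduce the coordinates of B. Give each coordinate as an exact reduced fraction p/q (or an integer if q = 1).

B = (23/4, 39/8)

1. B_x = 23/4  [line 2·x + 17·y + -755/8 = 0 ∩ |BD|² = 14357/64]
2. B_y = 39/8  [line 2·x + 17·y + -755/8 = 0 ∩ |BD|² = 14357/64]
   → B = (23/4, 39/8)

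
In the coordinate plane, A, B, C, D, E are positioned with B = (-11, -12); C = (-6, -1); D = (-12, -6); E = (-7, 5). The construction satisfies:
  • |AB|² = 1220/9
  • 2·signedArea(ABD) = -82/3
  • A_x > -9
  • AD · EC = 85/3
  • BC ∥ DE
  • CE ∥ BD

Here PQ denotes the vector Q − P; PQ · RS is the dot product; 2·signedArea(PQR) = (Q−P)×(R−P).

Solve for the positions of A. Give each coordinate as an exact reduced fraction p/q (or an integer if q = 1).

1. A_x = -25/3  [AD · EC = 85/3 ∩ 2·signedArea(ABD) = -82/3]
2. A_y = -2/3  [AD · EC = 85/3 ∩ 2·signedArea(ABD) = -82/3]
   → A = (-25/3, -2/3)

A = (-25/3, -2/3)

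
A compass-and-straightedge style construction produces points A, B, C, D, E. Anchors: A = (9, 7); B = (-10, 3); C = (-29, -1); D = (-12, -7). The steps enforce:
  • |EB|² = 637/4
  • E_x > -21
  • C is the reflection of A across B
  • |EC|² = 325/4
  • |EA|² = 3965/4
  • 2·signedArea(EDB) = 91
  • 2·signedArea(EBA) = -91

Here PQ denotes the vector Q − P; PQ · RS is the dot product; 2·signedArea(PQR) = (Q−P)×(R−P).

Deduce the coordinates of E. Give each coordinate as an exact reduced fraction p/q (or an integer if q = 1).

1. E_x = -41/2  [2·signedArea(EBA) = -91 ∩ 2·signedArea(EDB) = 91]
2. E_y = -4  [2·signedArea(EBA) = -91 ∩ 2·signedArea(EDB) = 91]
   → E = (-41/2, -4)

E = (-41/2, -4)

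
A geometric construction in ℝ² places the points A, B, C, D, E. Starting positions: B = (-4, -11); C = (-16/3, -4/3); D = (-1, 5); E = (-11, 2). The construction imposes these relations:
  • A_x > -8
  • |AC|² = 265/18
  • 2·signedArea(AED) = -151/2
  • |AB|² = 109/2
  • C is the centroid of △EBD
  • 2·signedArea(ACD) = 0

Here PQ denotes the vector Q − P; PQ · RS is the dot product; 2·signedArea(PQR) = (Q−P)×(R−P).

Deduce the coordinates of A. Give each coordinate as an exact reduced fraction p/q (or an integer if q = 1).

A = (-15/2, -9/2)

1. A_x = -15/2  [2·signedArea(ACD) = 0 ∩ 2·signedArea(AED) = -151/2]
2. A_y = -9/2  [2·signedArea(ACD) = 0 ∩ 2·signedArea(AED) = -151/2]
   → A = (-15/2, -9/2)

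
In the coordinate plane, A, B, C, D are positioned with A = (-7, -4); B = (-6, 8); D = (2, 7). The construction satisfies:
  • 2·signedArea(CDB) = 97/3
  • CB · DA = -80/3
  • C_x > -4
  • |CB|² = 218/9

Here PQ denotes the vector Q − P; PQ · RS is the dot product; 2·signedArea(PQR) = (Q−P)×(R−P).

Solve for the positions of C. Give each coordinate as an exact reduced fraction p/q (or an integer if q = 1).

1. C_x = -11/3  [2·signedArea(CDB) = 97/3 ∩ CB · DA = -80/3]
2. C_y = 11/3  [2·signedArea(CDB) = 97/3 ∩ CB · DA = -80/3]
   → C = (-11/3, 11/3)

C = (-11/3, 11/3)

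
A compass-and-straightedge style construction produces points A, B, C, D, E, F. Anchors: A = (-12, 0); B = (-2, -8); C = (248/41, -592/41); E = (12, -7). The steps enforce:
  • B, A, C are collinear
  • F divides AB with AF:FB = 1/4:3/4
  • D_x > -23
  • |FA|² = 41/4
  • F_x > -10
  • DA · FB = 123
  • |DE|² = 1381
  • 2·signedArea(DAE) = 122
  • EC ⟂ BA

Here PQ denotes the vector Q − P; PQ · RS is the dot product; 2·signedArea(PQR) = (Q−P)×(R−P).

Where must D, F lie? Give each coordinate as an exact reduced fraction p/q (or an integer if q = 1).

1. F_x = -19/2  [F divides AB with AF:FB = 1/4:3/4]
2. F_y = -2  [F divides AB with AF:FB = 1/4:3/4]
   → F = (-19/2, -2)
3. D_x = -22  [2·signedArea(DAE) = 122 ∩ DA · FB = 123]
4. D_y = 8  [2·signedArea(DAE) = 122 ∩ DA · FB = 123]
   → D = (-22, 8)

D = (-22, 8)
F = (-19/2, -2)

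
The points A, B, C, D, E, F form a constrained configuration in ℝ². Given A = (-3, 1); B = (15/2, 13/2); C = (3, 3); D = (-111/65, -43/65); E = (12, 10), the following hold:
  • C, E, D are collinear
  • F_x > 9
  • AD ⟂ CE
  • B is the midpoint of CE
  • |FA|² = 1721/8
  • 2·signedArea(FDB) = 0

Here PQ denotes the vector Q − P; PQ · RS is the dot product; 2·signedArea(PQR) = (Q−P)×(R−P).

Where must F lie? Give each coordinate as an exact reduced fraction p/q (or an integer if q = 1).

F = (39/4, 33/4)

1. F_x = 39/4  [line -931/130·x + 1197/130·y + -399/65 = 0 ∩ |FA|² = 1721/8]
2. F_y = 33/4  [line -931/130·x + 1197/130·y + -399/65 = 0 ∩ |FA|² = 1721/8]
   → F = (39/4, 33/4)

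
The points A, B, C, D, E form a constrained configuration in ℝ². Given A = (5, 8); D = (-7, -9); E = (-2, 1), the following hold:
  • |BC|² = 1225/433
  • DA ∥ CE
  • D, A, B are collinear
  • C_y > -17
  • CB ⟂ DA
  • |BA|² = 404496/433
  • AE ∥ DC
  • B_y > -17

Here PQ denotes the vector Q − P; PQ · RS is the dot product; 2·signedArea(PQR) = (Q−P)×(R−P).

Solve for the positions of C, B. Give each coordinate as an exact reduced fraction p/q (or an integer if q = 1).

1. C_x = -14  [DA ∥ CE ∩ AE ∥ DC]
2. C_y = -16  [DA ∥ CE ∩ AE ∥ DC]
   → C = (-14, -16)
3. B_x = -5467/433  [D, A, B are collinear ∩ CB ⟂ DA]
4. B_y = -7348/433  [D, A, B are collinear ∩ CB ⟂ DA]
   → B = (-5467/433, -7348/433)

B = (-5467/433, -7348/433)
C = (-14, -16)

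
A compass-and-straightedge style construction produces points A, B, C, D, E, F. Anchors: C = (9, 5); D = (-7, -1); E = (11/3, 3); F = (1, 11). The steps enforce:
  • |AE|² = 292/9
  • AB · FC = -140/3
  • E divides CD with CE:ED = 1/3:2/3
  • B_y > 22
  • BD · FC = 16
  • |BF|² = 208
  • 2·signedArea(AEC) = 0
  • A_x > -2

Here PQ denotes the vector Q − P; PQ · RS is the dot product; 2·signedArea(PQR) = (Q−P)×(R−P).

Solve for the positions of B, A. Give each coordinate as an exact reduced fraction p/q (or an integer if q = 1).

A = (-5/3, 1)
B = (9, 23)

1. B_x = 9  [line -8·x + 6·y + -66 = 0 ∩ |BF|² = 208]
2. B_y = 23  [line -8·x + 6·y + -66 = 0 ∩ |BF|² = 208]
   → B = (9, 23)
3. A_x = -5/3  [2·signedArea(AEC) = 0 ∩ AB · FC = -140/3]
4. A_y = 1  [2·signedArea(AEC) = 0 ∩ AB · FC = -140/3]
   → A = (-5/3, 1)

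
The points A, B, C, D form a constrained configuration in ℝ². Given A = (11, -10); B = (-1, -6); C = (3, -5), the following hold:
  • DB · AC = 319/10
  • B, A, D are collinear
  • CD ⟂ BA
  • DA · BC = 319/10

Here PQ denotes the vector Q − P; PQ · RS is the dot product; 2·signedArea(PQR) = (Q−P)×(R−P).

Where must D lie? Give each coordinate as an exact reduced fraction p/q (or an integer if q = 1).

D = (23/10, -71/10)

1. D_x = 23/10  [B, A, D are collinear ∩ CD ⟂ BA]
2. D_y = -71/10  [B, A, D are collinear ∩ CD ⟂ BA]
   → D = (23/10, -71/10)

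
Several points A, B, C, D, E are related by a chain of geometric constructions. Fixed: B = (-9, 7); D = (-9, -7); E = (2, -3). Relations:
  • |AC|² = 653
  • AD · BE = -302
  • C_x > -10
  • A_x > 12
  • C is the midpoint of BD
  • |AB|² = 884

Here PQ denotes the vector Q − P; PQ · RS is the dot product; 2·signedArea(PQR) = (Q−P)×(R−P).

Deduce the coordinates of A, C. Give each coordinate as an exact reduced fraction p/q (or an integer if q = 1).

A = (13, -13)
C = (-9, 0)

1. A_x = 13  [line -11·x + 10·y + 273 = 0 ∩ |AB|² = 884]
2. A_y = -13  [line -11·x + 10·y + 273 = 0 ∩ |AB|² = 884]
   → A = (13, -13)
3. C_x = -9  [C is the midpoint of BD]
4. C_y = 0  [C is the midpoint of BD]
   → C = (-9, 0)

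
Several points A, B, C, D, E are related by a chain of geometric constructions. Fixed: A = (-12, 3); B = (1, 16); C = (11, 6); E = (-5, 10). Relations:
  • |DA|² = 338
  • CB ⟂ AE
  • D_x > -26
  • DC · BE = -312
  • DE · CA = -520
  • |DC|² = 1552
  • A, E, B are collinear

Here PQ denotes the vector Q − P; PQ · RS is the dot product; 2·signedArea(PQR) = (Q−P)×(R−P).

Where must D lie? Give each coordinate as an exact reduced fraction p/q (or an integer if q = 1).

D = (-25, -10)

1. D_x = -25  [DC · BE = -312 ∩ DE · CA = -520]
2. D_y = -10  [DC · BE = -312 ∩ DE · CA = -520]
   → D = (-25, -10)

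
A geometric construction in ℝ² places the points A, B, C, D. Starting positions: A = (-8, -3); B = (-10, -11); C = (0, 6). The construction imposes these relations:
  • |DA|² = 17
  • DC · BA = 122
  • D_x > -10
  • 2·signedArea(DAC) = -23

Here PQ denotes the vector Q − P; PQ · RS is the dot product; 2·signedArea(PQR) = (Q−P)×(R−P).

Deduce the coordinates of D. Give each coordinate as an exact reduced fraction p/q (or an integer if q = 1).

D = (-9, -7)

1. D_x = -9  [2·signedArea(DAC) = -23 ∩ DC · BA = 122]
2. D_y = -7  [2·signedArea(DAC) = -23 ∩ DC · BA = 122]
   → D = (-9, -7)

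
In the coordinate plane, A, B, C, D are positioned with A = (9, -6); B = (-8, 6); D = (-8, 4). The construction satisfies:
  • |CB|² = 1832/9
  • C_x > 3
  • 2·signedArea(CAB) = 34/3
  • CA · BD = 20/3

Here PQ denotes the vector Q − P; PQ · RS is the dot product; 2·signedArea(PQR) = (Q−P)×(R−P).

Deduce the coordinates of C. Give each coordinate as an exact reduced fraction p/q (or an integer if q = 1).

1. C_x = 10/3  [2·signedArea(CAB) = 34/3 ∩ CA · BD = 20/3]
2. C_y = -8/3  [2·signedArea(CAB) = 34/3 ∩ CA · BD = 20/3]
   → C = (10/3, -8/3)

C = (10/3, -8/3)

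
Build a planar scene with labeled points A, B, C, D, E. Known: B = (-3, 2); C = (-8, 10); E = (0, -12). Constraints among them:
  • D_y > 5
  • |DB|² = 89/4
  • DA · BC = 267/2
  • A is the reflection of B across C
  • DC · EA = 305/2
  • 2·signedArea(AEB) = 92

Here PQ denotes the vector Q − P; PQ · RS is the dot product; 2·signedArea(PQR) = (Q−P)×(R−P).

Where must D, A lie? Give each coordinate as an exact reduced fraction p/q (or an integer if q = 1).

1. A_x = -13  [A is the reflection of B across C]
2. A_y = 18  [A is the reflection of B across C]
   → A = (-13, 18)
3. D_x = -11/2  [DC · EA = 305/2 ∩ DA · BC = 267/2]
4. D_y = 6  [DC · EA = 305/2 ∩ DA · BC = 267/2]
   → D = (-11/2, 6)

A = (-13, 18)
D = (-11/2, 6)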